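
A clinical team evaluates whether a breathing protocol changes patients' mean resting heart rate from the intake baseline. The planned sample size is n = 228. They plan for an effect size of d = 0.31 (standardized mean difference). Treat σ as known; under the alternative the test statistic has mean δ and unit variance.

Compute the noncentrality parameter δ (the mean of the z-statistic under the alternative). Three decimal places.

δ ≈ 4.681

δ = d·√n = 0.31 × √228 = 4.6809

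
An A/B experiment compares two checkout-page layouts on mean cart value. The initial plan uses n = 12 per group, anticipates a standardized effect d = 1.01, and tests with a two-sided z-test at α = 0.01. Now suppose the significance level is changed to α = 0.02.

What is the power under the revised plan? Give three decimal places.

δ = d·√(n/2) = 1.01 × √(12/2) = 2.4740 (unchanged). New critical value: z_{0.01} = 2.326.
Revised power = Φ(δ − 2.326) + Φ(−δ − 2.326) = Φ(0.148) + Φ(-4.800) = 0.5587 + 0.0000 = 0.5587.

Power ≈ 0.559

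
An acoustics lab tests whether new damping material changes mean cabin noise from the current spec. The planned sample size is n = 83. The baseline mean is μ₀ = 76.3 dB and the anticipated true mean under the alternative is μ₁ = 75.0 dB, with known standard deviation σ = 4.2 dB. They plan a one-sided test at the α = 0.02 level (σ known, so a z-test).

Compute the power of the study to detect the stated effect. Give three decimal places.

Power ≈ 0.778

Standardized effect: d = |μ₁ − μ₀| / σ = |75.0 − 76.3| / 4.2 = 0.3095
Noncentrality parameter: δ = d·√n = 0.3095 × √83 = 2.8199
One-sided α = 0.02 → critical value z_{0.02} = 2.054.
Power = P(Z > 2.054 − δ) = Φ(0.766) = 0.7782.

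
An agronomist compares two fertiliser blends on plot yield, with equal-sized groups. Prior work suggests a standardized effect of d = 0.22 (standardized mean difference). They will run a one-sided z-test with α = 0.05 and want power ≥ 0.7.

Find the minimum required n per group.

For power 0.7 need Φ(δ − z_{0.05}) = 0.7, so δ = z_{0.05} + z_{0.30} = 1.645 + 0.524 = 2.169.
δ = d·√(n/2) ⇒ n = 2(δ/d)² = 2 × (2.169 / 0.22)² = 194.45.
Round up to the next whole unit.

n = 195 per group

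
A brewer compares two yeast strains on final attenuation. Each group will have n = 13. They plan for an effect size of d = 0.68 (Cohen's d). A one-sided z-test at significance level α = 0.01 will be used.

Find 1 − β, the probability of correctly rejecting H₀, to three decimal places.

Noncentrality parameter: δ = d·√(n/2) = 0.68 × √(13/2) = 1.7337
Critical value for a one-sided test at α = 0.01: z_α = 2.326.
Power = P(Z > 2.326 − δ) = Φ(-0.593) = 0.2767.

Power ≈ 0.277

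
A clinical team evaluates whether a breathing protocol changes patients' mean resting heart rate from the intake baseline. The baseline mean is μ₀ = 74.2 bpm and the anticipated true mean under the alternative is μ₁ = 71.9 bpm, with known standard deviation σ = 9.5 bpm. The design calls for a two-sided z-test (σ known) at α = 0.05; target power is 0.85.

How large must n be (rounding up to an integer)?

n = 154

Standardized effect: d = |μ₁ − μ₀| / σ = |71.9 − 74.2| / 9.5 = 0.2421
Set Φ(δ − 1.960) = 0.85; then δ − 1.960 = Φ⁻¹(0.85) = 1.036, giving δ = 2.996.
(Ignoring the negligible lower-tail rejection probability gives the usual closed-form inversion.)
δ = d·√n ⇒ n = (δ/d)² = (2.996 / 0.2421)² = 153.18.
Round up to the next whole unit.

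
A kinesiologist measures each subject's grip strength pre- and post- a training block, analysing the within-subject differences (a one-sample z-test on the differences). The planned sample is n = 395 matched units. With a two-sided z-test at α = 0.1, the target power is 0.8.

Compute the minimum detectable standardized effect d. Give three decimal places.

d ≈ 0.125

Need Φ(δ − 1.645) = 0.8, so δ = 1.645 + 0.842 = 2.486.
(Lower-tail contribution to power is negligible for δ > 0.)
δ = d·√n ⇒ d = δ/√n = 2.486/√395 = 0.1251.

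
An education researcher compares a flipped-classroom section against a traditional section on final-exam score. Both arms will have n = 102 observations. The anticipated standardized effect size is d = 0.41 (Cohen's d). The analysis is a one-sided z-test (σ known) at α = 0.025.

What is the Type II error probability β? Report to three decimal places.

Noncentrality parameter: δ = d·√(n/2) = 0.41 × √(102/2) = 2.9280
One-sided α = 0.025 → critical value z_{0.025} = 1.960.
Power = Φ(δ − 1.960) = Φ(0.968) = 0.8335.
Type II error: β = 1 − power = 1 − 0.8335 = 0.1665.

β ≈ 0.167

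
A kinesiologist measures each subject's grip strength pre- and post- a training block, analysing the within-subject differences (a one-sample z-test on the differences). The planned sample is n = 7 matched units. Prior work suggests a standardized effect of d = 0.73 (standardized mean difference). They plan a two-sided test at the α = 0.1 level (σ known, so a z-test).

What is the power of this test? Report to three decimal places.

Power ≈ 0.613

Noncentrality parameter: δ = d·√n = 0.73 × √7 = 1.9314
Critical value for a two-sided test at α = 0.1: z_{α/2} = 1.645.
Power = Φ(δ − 1.645) + Φ(−δ − 1.645) = Φ(0.287) + Φ(-3.576) = 0.6128 + 0.0002 = 0.6129.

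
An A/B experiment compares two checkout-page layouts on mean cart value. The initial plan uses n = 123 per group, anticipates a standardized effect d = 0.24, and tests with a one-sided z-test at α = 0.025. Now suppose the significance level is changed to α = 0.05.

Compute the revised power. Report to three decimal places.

Power ≈ 0.594

δ = d·√(n/2) = 0.24 × √(123/2) = 1.8821 (unchanged). New critical value: z_{0.05} = 1.645.
Revised power = P(Z > 1.645 − δ) = Φ(0.237) = 0.5938.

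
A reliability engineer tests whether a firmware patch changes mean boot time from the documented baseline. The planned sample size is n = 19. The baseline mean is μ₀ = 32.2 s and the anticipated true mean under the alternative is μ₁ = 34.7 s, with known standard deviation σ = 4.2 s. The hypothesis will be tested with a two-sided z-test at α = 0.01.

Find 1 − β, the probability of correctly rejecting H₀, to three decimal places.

Power ≈ 0.507

Standardized effect: d = |μ₁ − μ₀| / σ = |34.7 − 32.2| / 4.2 = 0.5952
Noncentrality parameter: δ = d·√n = 0.5952 × √19 = 2.5946
Two-sided α = 0.01 → critical value z_{0.005} = 2.576.
Power = Φ(δ − 2.576) + Φ(−δ − 2.576) = Φ(0.019) + Φ(-5.170) = 0.5075 + 0.0000 = 0.5075.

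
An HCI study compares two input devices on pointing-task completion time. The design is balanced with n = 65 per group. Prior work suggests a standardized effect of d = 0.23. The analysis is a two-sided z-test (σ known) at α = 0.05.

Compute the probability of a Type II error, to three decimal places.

β ≈ 0.741

Noncentrality parameter: δ = d·√(n/2) = 0.23 × √(65/2) = 1.3112
Critical value for a two-sided test at α = 0.05: z_{α/2} = 1.960.
Power = Φ(δ − 1.960) + Φ(−δ − 1.960) = Φ(-0.649) + Φ(-3.271) = 0.2582 + 0.0005 = 0.2588.
Type II error: β = 1 − power = 1 − 0.2588 = 0.7412.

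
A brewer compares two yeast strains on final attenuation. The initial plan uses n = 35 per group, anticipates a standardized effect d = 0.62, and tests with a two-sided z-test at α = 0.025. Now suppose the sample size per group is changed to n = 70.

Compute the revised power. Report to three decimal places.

Power ≈ 0.923

With n = 70 per group: δ = d·√(n/2) = 0.62 × √(70/2) = 3.6680. Critical value z_{0.0125} = 2.241.
Revised power = Φ(δ − 2.241) + Φ(−δ − 2.241) = Φ(1.427) + Φ(-5.909) = 0.9231 + 0.0000 = 0.9231.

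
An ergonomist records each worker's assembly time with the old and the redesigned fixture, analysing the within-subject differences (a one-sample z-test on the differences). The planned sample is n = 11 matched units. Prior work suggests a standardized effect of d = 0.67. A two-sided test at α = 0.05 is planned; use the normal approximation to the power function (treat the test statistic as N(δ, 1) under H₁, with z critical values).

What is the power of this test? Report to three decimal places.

Power ≈ 0.603

Noncentrality parameter: δ = d·√n = 0.67 × √11 = 2.2221
Two-sided α = 0.05 → critical value z_{0.025} = 1.960.
Power = Φ(δ − 1.960) + Φ(−δ − 1.960) = Φ(0.262) + Φ(-4.182) = 0.6034 + 0.0000 = 0.6034.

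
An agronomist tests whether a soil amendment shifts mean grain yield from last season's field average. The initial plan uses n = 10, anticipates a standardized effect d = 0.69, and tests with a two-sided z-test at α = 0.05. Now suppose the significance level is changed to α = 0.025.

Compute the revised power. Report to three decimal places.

δ = d·√n = 0.69 × √10 = 2.1820 (unchanged). New critical value: z_{0.0125} = 2.241.
Revised power = Φ(δ − 2.241) + Φ(−δ − 2.241) = Φ(-0.059) + Φ(-4.423) = 0.4763 + 0.0000 = 0.4763.

Power ≈ 0.476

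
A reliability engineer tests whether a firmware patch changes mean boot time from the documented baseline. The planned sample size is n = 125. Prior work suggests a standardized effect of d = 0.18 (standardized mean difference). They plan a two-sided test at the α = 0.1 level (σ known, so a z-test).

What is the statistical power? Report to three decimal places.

Power ≈ 0.644

Noncentrality parameter: δ = d·√n = 0.18 × √125 = 2.0125
Critical value for a two-sided test at α = 0.1: z_{α/2} = 1.645.
Power = Φ(δ − 1.645) + Φ(−δ − 1.645) = Φ(0.368) + Φ(-3.657) = 0.6434 + 0.0001 = 0.6435.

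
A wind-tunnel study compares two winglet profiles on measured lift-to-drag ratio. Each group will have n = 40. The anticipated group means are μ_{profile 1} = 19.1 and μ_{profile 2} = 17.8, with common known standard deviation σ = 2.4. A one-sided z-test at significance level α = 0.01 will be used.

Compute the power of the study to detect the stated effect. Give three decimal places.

Standardized effect: d = |μ_{profile 1} − μ_{profile 2}| / σ = |19.1 − 17.8| / 2.4 = 0.5417
Noncentrality parameter: λ = d·√(n/2) = 0.5417 × √(40/2) = 2.4224
Critical value for a one-sided test at α = 0.01: z_α = 2.326.
Power = P(Z > 2.326 − λ) = Φ(0.096) = 0.5383.

Power ≈ 0.538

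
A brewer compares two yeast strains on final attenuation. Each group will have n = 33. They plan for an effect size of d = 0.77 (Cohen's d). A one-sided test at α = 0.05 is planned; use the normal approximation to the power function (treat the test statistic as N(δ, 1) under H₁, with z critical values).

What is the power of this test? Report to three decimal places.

Power ≈ 0.931

Noncentrality parameter: δ = d·√(n/2) = 0.77 × √(33/2) = 3.1278
Critical value for a one-sided test at α = 0.05: z_α = 1.645.
Power = Φ(δ − 1.645) = Φ(1.483) = 0.9309.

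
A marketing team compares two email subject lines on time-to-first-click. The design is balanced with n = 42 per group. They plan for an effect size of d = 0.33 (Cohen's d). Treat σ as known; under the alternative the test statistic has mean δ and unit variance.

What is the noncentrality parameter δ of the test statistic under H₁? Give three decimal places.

δ ≈ 1.512

The noncentrality parameter scales effect size by the design's sample-size factor: δ = d·√(n/2) = 0.33 × √(42/2) = 1.5122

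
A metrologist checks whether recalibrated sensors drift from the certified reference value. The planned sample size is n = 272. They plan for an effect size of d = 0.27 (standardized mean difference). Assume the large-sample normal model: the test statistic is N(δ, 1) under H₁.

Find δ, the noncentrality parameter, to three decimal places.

δ ≈ 4.453

The noncentrality parameter scales effect size by the design's sample-size factor: δ = d·√n = 0.27 × √272 = 4.4530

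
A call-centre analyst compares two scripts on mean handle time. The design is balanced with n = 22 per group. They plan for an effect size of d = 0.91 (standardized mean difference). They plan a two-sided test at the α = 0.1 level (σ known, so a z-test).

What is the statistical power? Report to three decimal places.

Noncentrality parameter: λ = d·√(n/2) = 0.91 × √(22/2) = 3.0181
Two-sided α = 0.1 → critical value z_{0.05} = 1.645.
Power = Φ(λ − 1.645) + Φ(−λ − 1.645) = Φ(1.373) + Φ(-4.663) = 0.9152 + 0.0000 = 0.9152.

Power ≈ 0.915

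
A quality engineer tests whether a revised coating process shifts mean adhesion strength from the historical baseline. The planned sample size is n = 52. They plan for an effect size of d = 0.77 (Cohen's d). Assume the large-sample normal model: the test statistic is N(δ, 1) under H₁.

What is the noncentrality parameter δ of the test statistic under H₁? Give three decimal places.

The noncentrality parameter scales effect size by the design's sample-size factor: δ = d·√n = 0.77 × √52 = 5.5525

δ ≈ 5.553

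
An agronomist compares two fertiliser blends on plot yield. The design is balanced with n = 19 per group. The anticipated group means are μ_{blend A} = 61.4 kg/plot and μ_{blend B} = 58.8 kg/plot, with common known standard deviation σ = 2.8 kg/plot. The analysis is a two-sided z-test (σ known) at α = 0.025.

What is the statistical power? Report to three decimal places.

Power ≈ 0.733

Standardized effect: d = |μ_{blend A} − μ_{blend B}| / σ = |61.4 − 58.8| / 2.8 = 0.9286
Noncentrality parameter: δ = d·√(n/2) = 0.9286 × √(19/2) = 2.8620
Critical value for a two-sided test at α = 0.025: z_{α/2} = 2.241.
Power = Φ(δ − 2.241) + Φ(−δ − 2.241) = Φ(0.621) + Φ(-5.103) = 0.7326 + 0.0000 = 0.7326.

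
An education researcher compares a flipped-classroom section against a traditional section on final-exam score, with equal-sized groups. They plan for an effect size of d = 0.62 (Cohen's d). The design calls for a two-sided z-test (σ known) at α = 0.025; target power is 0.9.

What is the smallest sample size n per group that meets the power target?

For power 0.9 need Φ(δ − z_{0.0125}) = 0.9, so δ = z_{0.0125} + z_{0.10} = 2.241 + 1.282 = 3.523.
(For δ > 0 the lower-tail rejection region contributes negligibly to power, so the one-term inversion is standard.)
δ = d·√(n/2) ⇒ n = 2(δ/d)² = 2 × (3.523 / 0.62)² = 64.57.
Round up to the next whole unit.

n = 65 per group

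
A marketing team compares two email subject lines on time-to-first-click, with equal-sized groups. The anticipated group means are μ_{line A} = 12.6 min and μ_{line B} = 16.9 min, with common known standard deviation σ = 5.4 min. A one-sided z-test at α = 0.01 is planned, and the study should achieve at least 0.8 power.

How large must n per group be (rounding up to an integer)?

n = 32 per group

Standardized effect: d = |μ_{line A} − μ_{line B}| / σ = |12.6 − 16.9| / 5.4 = 0.7963
Set Φ(δ − 2.326) = 0.8; then δ − 2.326 = Φ⁻¹(0.8) = 0.842, giving δ = 3.168.
δ = d·√(n/2) ⇒ n = 2(δ/d)² = 2 × (3.168 / 0.7963)² = 31.66.
Round up to the next whole unit.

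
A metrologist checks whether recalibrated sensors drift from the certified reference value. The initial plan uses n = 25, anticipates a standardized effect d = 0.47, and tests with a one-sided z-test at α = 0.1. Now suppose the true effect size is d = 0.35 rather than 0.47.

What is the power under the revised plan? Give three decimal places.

Power ≈ 0.680

With d = 0.35: δ = d·√n = 0.35 × √25 = 1.7500. Critical value z_{0.1} = 1.282.
Revised power = P(Z > 1.282 − δ) = Φ(0.468) = 0.6803.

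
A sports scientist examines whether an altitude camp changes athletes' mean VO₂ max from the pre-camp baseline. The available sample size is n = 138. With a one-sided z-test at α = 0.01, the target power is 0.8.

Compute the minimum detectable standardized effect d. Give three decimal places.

Need Φ(δ − 2.326) = 0.8, so δ = 2.326 + 0.842 = 3.168.
δ = d·√n ⇒ d = δ/√n = 3.168/√138 = 0.2697.

d ≈ 0.270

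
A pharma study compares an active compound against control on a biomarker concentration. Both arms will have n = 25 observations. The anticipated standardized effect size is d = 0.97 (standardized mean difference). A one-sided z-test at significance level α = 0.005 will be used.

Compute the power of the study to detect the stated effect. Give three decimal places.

Noncentrality parameter: δ = d·√(n/2) = 0.97 × √(25/2) = 3.4295
One-sided α = 0.005 → critical value z_{0.005} = 2.576.
Power = Φ(δ − 2.576) = Φ(0.854) = 0.8033.

Power ≈ 0.803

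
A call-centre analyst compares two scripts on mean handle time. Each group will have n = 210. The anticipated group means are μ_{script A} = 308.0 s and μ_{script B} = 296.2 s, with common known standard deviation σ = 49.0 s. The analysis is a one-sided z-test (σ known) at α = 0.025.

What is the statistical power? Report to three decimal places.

Power ≈ 0.694

Standardized effect: d = |μ_{script A} − μ_{script B}| / σ = |308.0 − 296.2| / 49.0 = 0.2408
Noncentrality parameter: δ = d·√(n/2) = 0.2408 × √(210/2) = 2.4676
Critical value for a one-sided test at α = 0.025: z_α = 1.960.
Power = Φ(δ − 1.960) = Φ(0.508) = 0.6942.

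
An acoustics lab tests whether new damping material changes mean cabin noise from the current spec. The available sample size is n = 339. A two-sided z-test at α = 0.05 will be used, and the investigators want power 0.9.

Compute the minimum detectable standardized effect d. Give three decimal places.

Need Φ(δ − 1.960) = 0.9, so δ = 1.960 + 1.282 = 3.242.
(Lower-tail contribution to power is negligible for δ > 0.)
δ = d·√n ⇒ d = δ/√n = 3.242/√339 = 0.1761.

d ≈ 0.176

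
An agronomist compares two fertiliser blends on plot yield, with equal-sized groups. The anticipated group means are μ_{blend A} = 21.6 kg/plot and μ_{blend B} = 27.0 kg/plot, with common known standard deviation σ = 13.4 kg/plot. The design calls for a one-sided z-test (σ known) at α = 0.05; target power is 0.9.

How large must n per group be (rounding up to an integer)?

n = 106 per group

Standardized effect: d = |μ_{blend A} − μ_{blend B}| / σ = |21.6 − 27.0| / 13.4 = 0.4030
For power 0.9 need Φ(δ − z_{0.05}) = 0.9, so δ = z_{0.05} + z_{0.10} = 1.645 + 1.282 = 2.926.
δ = d·√(n/2) ⇒ n = 2(δ/d)² = 2 × (2.926 / 0.4030)² = 105.47.
Rounding up, n = 106 per group.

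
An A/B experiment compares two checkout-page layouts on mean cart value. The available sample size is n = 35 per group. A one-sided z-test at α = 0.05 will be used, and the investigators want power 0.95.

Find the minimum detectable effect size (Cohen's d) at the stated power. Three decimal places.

Required noncentrality: δ = z_{0.05} + z_{0.05} = 1.645 + 1.645 = 3.290.
δ = d·√(n/2) ⇒ d = δ/√(n/2) = 3.290/√(35/2) = 0.7864.

d ≈ 0.786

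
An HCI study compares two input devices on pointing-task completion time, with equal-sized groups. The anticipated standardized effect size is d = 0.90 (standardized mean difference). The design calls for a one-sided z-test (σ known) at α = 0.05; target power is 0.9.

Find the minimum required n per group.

n = 22 per group

For power 0.9 need Φ(δ − z_{0.05}) = 0.9, so δ = z_{0.05} + z_{0.10} = 1.645 + 1.282 = 2.926.
δ = d·√(n/2) ⇒ n = 2(δ/d)² = 2 × (2.926 / 0.90)² = 21.15.
Round up to the next whole unit.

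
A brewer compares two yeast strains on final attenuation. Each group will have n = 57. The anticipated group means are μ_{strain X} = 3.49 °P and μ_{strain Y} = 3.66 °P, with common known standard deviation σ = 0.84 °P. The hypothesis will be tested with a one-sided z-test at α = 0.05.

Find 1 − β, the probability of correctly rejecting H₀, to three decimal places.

Power ≈ 0.286

Standardized effect: d = |μ_{strain X} − μ_{strain Y}| / σ = |3.49 − 3.66| / 0.84 = 0.2024
Noncentrality parameter: δ = d·√(n/2) = 0.2024 × √(57/2) = 1.0804
Critical value for a one-sided test at α = 0.05: z_α = 1.645.
Power = P(Z > 1.645 − δ) = Φ(-0.564) = 0.2862.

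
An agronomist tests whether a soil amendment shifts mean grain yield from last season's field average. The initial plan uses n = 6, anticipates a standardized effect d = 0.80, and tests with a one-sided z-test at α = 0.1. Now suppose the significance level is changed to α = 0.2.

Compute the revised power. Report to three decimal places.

Power ≈ 0.868

δ = d·√n = 0.80 × √6 = 1.9596 (unchanged). New critical value: z_{0.2} = 0.842.
Revised power = P(Z > 0.842 − δ) = Φ(1.118) = 0.8682.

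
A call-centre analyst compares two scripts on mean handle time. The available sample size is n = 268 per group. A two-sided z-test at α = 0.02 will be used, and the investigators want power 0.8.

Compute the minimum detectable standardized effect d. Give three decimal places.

d ≈ 0.274

Need Φ(δ − 2.326) = 0.8, so δ = 2.326 + 0.842 = 3.168.
(Lower-tail contribution to power is negligible for δ > 0.)
δ = d·√(n/2) ⇒ d = δ/√(n/2) = 3.168/√(268/2) = 0.2737.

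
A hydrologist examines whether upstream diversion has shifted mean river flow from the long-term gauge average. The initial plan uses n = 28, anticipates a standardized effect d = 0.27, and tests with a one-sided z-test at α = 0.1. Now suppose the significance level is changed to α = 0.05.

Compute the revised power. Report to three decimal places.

δ = d·√n = 0.27 × √28 = 1.4287 (unchanged). New critical value: z_{0.05} = 1.645.
Revised power = Φ(δ − 1.645) = Φ(-0.216) = 0.4144.

Power ≈ 0.414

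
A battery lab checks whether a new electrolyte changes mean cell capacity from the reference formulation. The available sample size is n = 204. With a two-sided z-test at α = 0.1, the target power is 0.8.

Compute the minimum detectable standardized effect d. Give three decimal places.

Need Φ(δ − 1.645) = 0.8, so δ = 1.645 + 0.842 = 2.486.
(The second rejection-region term Φ(−δ − z_{α/2}) is negligible and dropped.)
δ = d·√n ⇒ d = δ/√n = 2.486/√204 = 0.1741.

d ≈ 0.174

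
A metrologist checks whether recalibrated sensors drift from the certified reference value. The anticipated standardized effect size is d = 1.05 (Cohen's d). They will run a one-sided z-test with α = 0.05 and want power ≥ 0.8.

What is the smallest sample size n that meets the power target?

Set Φ(δ − 1.645) = 0.8; then δ − 1.645 = Φ⁻¹(0.8) = 0.842, giving δ = 2.486.
δ = d·√n ⇒ n = (δ/d)² = (2.486 / 1.05)² = 5.61.
Round up to the next whole unit.

n = 6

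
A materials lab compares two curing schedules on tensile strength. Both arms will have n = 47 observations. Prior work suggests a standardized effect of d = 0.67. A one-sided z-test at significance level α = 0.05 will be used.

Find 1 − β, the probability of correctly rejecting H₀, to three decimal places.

Noncentrality parameter: δ = d·√(n/2) = 0.67 × √(47/2) = 3.2479
One-sided α = 0.05 → critical value z_{0.05} = 1.645.
Power = Φ(δ − 1.645) = Φ(1.603) = 0.9455.

Power ≈ 0.946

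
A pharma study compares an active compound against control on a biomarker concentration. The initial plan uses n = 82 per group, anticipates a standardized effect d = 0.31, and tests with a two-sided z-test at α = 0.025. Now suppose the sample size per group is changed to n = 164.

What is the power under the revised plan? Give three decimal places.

With n = 164 per group: δ = d·√(n/2) = 0.31 × √(164/2) = 2.8072. Critical value z_{0.0125} = 2.241.
Revised power = Φ(δ − 2.241) + Φ(−δ − 2.241) = Φ(0.566) + Φ(-5.049) = 0.7142 + 0.0000 = 0.7142.

Power ≈ 0.714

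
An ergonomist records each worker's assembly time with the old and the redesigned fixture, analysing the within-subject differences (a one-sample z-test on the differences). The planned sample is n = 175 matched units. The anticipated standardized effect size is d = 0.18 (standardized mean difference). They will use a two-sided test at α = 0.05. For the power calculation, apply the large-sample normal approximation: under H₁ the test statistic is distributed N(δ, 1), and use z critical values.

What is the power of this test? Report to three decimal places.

Noncentrality parameter: δ = d·√n = 0.18 × √175 = 2.3812
Critical value for a two-sided test at α = 0.05: z_{α/2} = 1.960.
Power = Φ(δ − 1.960) + Φ(−δ − 1.960) = Φ(0.421) + Φ(-4.341) = 0.6632 + 0.0000 = 0.6632.

Power ≈ 0.663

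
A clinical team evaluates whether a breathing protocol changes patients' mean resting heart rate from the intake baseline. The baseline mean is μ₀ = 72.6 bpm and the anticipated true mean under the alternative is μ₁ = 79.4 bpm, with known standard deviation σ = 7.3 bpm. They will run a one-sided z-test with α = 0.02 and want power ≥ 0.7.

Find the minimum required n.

Standardized effect: d = |μ₁ − μ₀| / σ = |79.4 − 72.6| / 7.3 = 0.9315
Set Φ(δ − 2.054) = 0.7; then δ − 2.054 = Φ⁻¹(0.7) = 0.524, giving δ = 2.578.
δ = d·√n ⇒ n = (δ/d)² = (2.578 / 0.9315)² = 7.66.
Rounding up, n = 8.

n = 8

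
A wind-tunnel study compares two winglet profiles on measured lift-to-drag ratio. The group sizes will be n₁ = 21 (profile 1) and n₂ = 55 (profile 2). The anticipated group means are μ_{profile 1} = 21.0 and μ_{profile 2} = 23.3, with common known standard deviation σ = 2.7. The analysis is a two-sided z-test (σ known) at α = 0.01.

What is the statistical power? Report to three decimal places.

Power ≈ 0.772

Standardized effect: d = |μ_{profile 1} − μ_{profile 2}| / σ = |21.0 − 23.3| / 2.7 = 0.8519
Noncentrality parameter: λ = d / √(1/n₁ + 1/n₂) = 0.8519 / √(1/21 + 1/55) = 3.3208
Two-sided α = 0.01 → critical value z_{0.005} = 2.576.
Power = Φ(λ − 2.576) + Φ(−λ − 2.576) = Φ(0.745) + Φ(-5.897) = 0.7719 + 0.0000 = 0.7719.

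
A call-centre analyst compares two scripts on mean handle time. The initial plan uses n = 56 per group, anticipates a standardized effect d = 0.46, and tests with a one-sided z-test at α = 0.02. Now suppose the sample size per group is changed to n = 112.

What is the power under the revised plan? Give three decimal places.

Power ≈ 0.918

With n = 112 per group: δ = d·√(n/2) = 0.46 × √(112/2) = 3.4423. Critical value z_{0.02} = 2.054.
Revised power = Φ(δ − 2.054) = Φ(1.389) = 0.9175.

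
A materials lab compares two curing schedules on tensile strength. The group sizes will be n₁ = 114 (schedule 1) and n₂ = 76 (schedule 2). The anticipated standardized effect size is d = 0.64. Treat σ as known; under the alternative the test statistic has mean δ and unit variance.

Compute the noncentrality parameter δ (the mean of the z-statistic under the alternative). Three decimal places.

δ = d / √(1/n₁ + 1/n₂) = 0.64 / √(1/114 + 1/76) = 4.3218

δ ≈ 4.322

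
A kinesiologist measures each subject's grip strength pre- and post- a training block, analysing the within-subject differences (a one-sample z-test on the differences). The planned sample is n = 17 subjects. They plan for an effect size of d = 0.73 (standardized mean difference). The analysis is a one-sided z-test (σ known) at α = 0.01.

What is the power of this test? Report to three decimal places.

Noncentrality parameter: δ = d·√n = 0.73 × √17 = 3.0099
Critical value for a one-sided test at α = 0.01: z_α = 2.326.
Power = Φ(δ − 2.326) = Φ(0.684) = 0.7529.

Power ≈ 0.753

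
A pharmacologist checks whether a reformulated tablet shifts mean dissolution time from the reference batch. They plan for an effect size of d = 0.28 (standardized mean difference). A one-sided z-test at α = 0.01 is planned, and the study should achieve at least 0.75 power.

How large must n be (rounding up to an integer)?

For power 0.75 need Φ(δ − z_{0.01}) = 0.75, so δ = z_{0.01} + z_{0.25} = 2.326 + 0.674 = 3.001.
δ = d·√n ⇒ n = (δ/d)² = (3.001 / 0.28)² = 114.86.
Rounding up, n = 115.

n = 115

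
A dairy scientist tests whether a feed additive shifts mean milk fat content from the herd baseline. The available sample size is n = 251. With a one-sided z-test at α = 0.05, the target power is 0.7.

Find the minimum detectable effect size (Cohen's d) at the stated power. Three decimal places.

d ≈ 0.137

Required noncentrality: δ = z_{0.05} + z_{0.30} = 1.645 + 0.524 = 2.169.
δ = d·√n ⇒ d = δ/√n = 2.169/√251 = 0.1369.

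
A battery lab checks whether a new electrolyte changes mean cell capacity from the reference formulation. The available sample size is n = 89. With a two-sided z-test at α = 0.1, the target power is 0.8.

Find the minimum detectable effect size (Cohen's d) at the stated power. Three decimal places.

d ≈ 0.264

Need Φ(δ − 1.645) = 0.8, so δ = 1.645 + 0.842 = 2.486.
(Lower-tail contribution to power is negligible for δ > 0.)
δ = d·√n ⇒ d = δ/√n = 2.486/√89 = 0.2636.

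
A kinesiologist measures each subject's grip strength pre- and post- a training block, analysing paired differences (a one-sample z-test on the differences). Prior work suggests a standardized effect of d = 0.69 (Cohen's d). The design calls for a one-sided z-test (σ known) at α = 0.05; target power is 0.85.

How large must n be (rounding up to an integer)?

For power 0.85 need Φ(δ − z_{0.05}) = 0.85, so δ = z_{0.05} + z_{0.15} = 1.645 + 1.036 = 2.681.
δ = d·√n ⇒ n = (δ/d)² = (2.681 / 0.69)² = 15.10.
Rounding up, n = 16.

n = 16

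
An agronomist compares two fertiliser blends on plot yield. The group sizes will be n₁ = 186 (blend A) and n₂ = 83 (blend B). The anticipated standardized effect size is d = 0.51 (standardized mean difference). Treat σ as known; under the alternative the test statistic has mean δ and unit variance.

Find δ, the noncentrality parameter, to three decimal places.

δ ≈ 3.864

δ = d / √(1/n₁ + 1/n₂) = 0.51 / √(1/186 + 1/83) = 3.8636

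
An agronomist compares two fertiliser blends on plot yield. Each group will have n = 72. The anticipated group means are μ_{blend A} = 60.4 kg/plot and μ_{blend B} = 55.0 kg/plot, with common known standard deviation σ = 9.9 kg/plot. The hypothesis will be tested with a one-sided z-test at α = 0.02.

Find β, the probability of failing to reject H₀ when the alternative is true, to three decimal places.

β ≈ 0.111

Standardized effect: d = |μ_{blend A} − μ_{blend B}| / σ = |60.4 − 55.0| / 9.9 = 0.5455
Noncentrality parameter: δ = d·√(n/2) = 0.5455 × √(72/2) = 3.2727
Critical value for a one-sided test at α = 0.02: z_α = 2.054.
Power = Φ(δ − 2.054) = Φ(1.219) = 0.8886.
Type II error: β = 1 − power = 1 − 0.8886 = 0.1114.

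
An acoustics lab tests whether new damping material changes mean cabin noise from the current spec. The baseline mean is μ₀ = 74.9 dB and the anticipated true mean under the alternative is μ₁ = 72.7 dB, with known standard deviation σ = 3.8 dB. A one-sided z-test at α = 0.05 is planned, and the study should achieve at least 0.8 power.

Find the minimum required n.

n = 19

Standardized effect: d = |μ₁ − μ₀| / σ = |72.7 − 74.9| / 3.8 = 0.5789
For power 0.8 need Φ(δ − z_{0.05}) = 0.8, so δ = z_{0.05} + z_{0.20} = 1.645 + 0.842 = 2.486.
δ = d·√n ⇒ n = (δ/d)² = (2.486 / 0.5789)² = 18.45.
Round up to the next whole unit.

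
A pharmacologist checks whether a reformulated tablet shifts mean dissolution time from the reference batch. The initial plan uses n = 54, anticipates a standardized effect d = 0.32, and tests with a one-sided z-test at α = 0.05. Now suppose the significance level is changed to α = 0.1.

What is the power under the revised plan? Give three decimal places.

Power ≈ 0.858

δ = d·√n = 0.32 × √54 = 2.3515 (unchanged). New critical value: z_{0.1} = 1.282.
Revised power = Φ(δ − 1.282) = Φ(1.070) = 0.8577.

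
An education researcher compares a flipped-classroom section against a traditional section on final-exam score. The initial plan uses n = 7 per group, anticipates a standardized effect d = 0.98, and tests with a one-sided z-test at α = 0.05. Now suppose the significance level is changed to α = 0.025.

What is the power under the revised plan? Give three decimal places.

Power ≈ 0.450

δ = d·√(n/2) = 0.98 × √(7/2) = 1.8334 (unchanged). New critical value: z_{0.025} = 1.960.
Revised power = Φ(δ − 1.960) = Φ(-0.127) = 0.4496.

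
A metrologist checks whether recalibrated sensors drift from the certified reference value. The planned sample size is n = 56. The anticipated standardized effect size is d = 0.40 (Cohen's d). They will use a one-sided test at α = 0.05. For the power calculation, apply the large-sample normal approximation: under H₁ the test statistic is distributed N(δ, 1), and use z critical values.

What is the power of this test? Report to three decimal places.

Noncentrality parameter: δ = d·√n = 0.40 × √56 = 2.9933
Critical value for a one-sided test at α = 0.05: z_α = 1.645.
Power = P(Z > 1.645 − δ) = Φ(1.348) = 0.9112.

Power ≈ 0.911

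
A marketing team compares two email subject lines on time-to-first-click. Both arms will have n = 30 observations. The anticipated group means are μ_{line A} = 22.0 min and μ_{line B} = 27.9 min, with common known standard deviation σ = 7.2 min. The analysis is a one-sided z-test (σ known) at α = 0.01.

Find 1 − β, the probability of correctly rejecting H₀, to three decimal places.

Standardized effect: d = |μ_{line A} − μ_{line B}| / σ = |22.0 − 27.9| / 7.2 = 0.8194
Noncentrality parameter: δ = d·√(n/2) = 0.8194 × √(30/2) = 3.1737
One-sided α = 0.01 → critical value z_{0.01} = 2.326.
Power = P(Z > 2.326 − δ) = Φ(0.847) = 0.8016.

Power ≈ 0.802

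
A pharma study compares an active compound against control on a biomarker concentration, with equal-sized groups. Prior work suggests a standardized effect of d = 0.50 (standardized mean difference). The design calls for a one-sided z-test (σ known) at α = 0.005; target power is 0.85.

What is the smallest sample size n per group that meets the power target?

n = 105 per group

For power 0.85 need Φ(δ − z_{0.005}) = 0.85, so δ = z_{0.005} + z_{0.15} = 2.576 + 1.036 = 3.612.
δ = d·√(n/2) ⇒ n = 2(δ/d)² = 2 × (3.612 / 0.50)² = 104.39.
Round up to the next whole unit.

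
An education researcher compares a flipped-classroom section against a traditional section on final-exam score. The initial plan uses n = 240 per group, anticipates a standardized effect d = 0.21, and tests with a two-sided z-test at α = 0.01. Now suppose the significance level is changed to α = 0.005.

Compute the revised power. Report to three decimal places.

δ = d·√(n/2) = 0.21 × √(240/2) = 2.3004 (unchanged). New critical value: z_{0.0025} = 2.807.
Revised power = Φ(δ − 2.807) + Φ(−δ − 2.807) = Φ(-0.507) + Φ(-5.107) = 0.3062 + 0.0000 = 0.3062.

Power ≈ 0.306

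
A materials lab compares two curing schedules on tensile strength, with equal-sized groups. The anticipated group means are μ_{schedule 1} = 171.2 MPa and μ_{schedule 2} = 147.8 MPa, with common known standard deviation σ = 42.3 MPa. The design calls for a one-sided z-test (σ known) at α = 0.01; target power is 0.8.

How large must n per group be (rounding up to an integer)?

n = 66 per group

Standardized effect: d = |μ_{schedule 1} − μ_{schedule 2}| / σ = |171.2 − 147.8| / 42.3 = 0.5532
Set Φ(δ − 2.326) = 0.8; then δ − 2.326 = Φ⁻¹(0.8) = 0.842, giving δ = 3.168.
δ = d·√(n/2) ⇒ n = 2(δ/d)² = 2 × (3.168 / 0.5532)² = 65.59.
Rounding up, n = 66 per group.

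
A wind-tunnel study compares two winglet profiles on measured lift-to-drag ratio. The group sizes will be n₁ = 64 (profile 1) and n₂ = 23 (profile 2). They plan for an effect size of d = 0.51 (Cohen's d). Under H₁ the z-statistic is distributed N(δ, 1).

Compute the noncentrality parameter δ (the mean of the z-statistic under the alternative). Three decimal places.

δ = d / √(1/n₁ + 1/n₂) = 0.51 / √(1/64 + 1/23) = 2.0978

δ ≈ 2.098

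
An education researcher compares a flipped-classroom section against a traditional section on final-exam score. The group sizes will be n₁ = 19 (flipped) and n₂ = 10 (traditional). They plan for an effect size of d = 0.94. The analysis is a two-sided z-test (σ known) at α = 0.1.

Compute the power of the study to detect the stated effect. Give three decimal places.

Noncentrality parameter: λ = d / √(1/n₁ + 1/n₂) = 0.94 / √(1/19 + 1/10) = 2.4061
Critical value for a two-sided test at α = 0.1: z_{α/2} = 1.645.
Power = Φ(λ − 1.645) + Φ(−λ − 1.645) = Φ(0.761) + Φ(-4.051) = 0.7767 + 0.0000 = 0.7768.

Power ≈ 0.777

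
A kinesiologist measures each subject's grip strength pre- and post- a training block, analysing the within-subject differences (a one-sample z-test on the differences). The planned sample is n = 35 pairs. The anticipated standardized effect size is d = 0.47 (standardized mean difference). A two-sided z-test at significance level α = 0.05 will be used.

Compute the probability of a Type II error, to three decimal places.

Noncentrality parameter: δ = d·√n = 0.47 × √35 = 2.7806
Critical value for a two-sided test at α = 0.05: z_{α/2} = 1.960.
Power = Φ(δ − 1.960) + Φ(−δ − 1.960) = Φ(0.821) + Φ(-4.741) = 0.7941 + 0.0000 = 0.7941.
Type II error: β = 1 − power = 1 − 0.7941 = 0.2059.

β ≈ 0.206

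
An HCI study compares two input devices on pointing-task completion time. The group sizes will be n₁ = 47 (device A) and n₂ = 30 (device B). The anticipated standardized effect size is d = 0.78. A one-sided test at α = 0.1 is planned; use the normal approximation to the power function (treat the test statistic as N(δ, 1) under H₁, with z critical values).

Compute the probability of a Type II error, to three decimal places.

Noncentrality parameter: δ = d / √(1/n₁ + 1/n₂) = 0.78 / √(1/47 + 1/30) = 3.3378
One-sided α = 0.1 → critical value z_{0.1} = 1.282.
Power = P(Z > 1.282 − δ) = Φ(2.056) = 0.9801.
Type II error: β = 1 − power = 1 − 0.9801 = 0.0199.

β ≈ 0.020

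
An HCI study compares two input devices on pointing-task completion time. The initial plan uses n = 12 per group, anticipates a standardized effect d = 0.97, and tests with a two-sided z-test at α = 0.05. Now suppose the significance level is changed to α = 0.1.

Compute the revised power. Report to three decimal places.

Power ≈ 0.768

δ = d·√(n/2) = 0.97 × √(12/2) = 2.3760 (unchanged). New critical value: z_{0.05} = 1.645.
Revised power = Φ(δ − 1.645) + Φ(−δ − 1.645) = Φ(0.731) + Φ(-4.021) = 0.7677 + 0.0000 = 0.7677.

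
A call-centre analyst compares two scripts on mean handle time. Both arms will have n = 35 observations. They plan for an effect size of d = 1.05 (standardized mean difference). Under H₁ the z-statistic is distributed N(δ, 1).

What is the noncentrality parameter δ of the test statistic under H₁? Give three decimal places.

δ ≈ 4.392

δ = d·√(n/2) = 1.05 × √(35/2) = 4.3925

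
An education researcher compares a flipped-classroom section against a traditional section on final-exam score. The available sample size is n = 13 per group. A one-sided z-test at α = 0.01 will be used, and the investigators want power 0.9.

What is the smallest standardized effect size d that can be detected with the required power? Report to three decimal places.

Need Φ(δ − 2.326) = 0.9, so δ = 2.326 + 1.282 = 3.608.
δ = d·√(n/2) ⇒ d = δ/√(n/2) = 3.608/√(13/2) = 1.4151.

d ≈ 1.415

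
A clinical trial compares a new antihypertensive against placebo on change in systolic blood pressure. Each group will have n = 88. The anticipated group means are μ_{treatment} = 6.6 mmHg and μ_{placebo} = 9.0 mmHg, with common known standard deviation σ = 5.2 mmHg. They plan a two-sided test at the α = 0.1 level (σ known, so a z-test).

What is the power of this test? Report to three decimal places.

Standardized effect: d = |μ_{treatment} − μ_{placebo}| / σ = |6.6 − 9.0| / 5.2 = 0.4615
Noncentrality parameter: δ = d·√(n/2) = 0.4615 × √(88/2) = 3.0615
Critical value for a two-sided test at α = 0.1: z_{α/2} = 1.645.
Power = Φ(δ − 1.645) + Φ(−δ − 1.645) = Φ(1.417) + Φ(-4.706) = 0.9217 + 0.0000 = 0.9217.

Power ≈ 0.922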